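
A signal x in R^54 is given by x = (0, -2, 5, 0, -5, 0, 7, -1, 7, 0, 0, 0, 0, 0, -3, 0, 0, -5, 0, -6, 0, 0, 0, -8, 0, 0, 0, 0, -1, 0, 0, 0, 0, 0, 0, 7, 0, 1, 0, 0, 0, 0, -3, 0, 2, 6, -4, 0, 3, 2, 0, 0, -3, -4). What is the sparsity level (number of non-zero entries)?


Non-zero positions: [1, 2, 4, 6, 7, 8, 14, 17, 19, 23, 28, 35, 37, 42, 44, 45, 46, 48, 49, 52, 53].
Sparsity = 21.

21


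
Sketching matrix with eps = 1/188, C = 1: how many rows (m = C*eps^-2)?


1/eps = 188.
(1/eps)^2 = 35344.
m = 1*35344 = 35344.

35344


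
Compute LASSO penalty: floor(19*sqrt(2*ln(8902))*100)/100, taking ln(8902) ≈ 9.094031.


ln(8902) ≈ 9.094031.
2*ln(n) ≈ 18.188062.
sqrt(2*ln(n)) ≈ sqrt(18.188062) ≈ 4.264746.
lambda ≈ 19*4.264746 = 81.030174.
floor(lambda*100)/100 = 81.03.

81.03


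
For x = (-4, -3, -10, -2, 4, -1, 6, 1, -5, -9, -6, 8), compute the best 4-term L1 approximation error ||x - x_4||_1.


Sorted |x_i| descending: [10, 9, 8, 6, 6, 5, 4, 4, 3, 2, 1, 1]
Keep top 4: [10, 9, 8, 6]
Tail entries: [6, 5, 4, 4, 3, 2, 1, 1]
L1 error = sum of tail = 26.

26


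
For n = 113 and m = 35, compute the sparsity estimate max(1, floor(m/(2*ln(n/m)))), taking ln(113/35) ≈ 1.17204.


n/m = 113/35.
ln(n/m) ≈ 1.17204.
2*ln(n/m) ≈ 2.34408.
m/(2*ln(n/m)) ≈ 35/2.34408 ≈ 14.9312.
floor = 14.
k_max = max(1, 14) = 14.

14


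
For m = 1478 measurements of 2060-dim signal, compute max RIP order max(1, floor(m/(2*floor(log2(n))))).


floor(log2(2060)) = 11.
2*11 = 22.
m/(2*floor(log2(n))) = 1478/22 ≈ 67.1818.
floor = 67.
k = max(1, 67) = 67.

67


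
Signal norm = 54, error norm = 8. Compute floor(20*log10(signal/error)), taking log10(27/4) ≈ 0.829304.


||x||/||e|| = 54/8 = 27/4.
log10(27/4) ≈ 0.829304.
20*log10(||x||/||e||) ≈ 20*0.829304 = 16.58608.
floor(16.58608) = 16.

16


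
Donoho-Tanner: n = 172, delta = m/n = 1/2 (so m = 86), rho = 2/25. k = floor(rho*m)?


m = 1/2*172 = 86.
rho = 2/25.
rho*m = 2/25*86 = 6.88.
k = floor(6.88) = 6.

6


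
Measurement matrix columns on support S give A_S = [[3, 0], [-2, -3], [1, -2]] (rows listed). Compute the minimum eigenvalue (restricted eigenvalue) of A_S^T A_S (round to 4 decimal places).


A_S^T A_S = [[14, 4], [4, 13]].
trace = 27.
det = 166.
disc = trace^2 - 4*det = 729 - 4*166 = 65.
sqrt(65) ≈ 8.062258.
lam_min = (27 - sqrt(65))/2 ≈ (27 - 8.062258)/2 = 9.468871 ≈ 9.4689.

9.4689


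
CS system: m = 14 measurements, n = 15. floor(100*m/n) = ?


100*m/n = 100*14/15 ≈ 93.3333.
floor = 93.

93


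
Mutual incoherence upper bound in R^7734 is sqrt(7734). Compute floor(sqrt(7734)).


87^2 = 7569 <= 7734 < 7744 = 88^2, so 87 <= sqrt(7734) < 88.
floor(sqrt(7734)) = 87.

87


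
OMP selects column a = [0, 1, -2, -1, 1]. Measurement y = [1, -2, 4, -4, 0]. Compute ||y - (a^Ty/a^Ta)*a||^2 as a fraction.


a^T a = 7.
a^T y = -6.
coeff = -6/7 = -6/7.
||r||^2 = 223/7.

223/7


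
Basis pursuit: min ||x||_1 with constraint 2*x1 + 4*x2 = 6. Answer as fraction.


Axis intercepts:
  x1 = 3, x2 = 0: L1 = 3
  x1 = 0, x2 = 3/2: L1 = 3/2
x* = (0, 3/2)
||x*||_1 = 3/2.

3/2


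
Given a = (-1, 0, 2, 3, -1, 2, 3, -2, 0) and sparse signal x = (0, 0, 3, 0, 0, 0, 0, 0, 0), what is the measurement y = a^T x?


Non-zero terms: ['2*3']
Products: [6]
y = sum = 6.

6


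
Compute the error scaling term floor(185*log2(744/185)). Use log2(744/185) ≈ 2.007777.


log2(n/k) = log2(744/185) ≈ 2.007777.
k*log2(n/k) ≈ 185*2.007777 = 371.438745.
floor(371.438745) = 371.

371


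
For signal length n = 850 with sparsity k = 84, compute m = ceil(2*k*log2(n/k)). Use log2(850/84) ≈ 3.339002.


log2(n/k) = log2(850/84) ≈ 3.339002.
2*k*log2(n/k) ≈ 2*84*3.339002 = 560.952336.
m = ceil(560.952336) = 561.

561


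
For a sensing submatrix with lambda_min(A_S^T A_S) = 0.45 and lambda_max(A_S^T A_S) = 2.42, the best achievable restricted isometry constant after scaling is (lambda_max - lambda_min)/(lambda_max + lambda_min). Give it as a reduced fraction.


lambda_max - lambda_min = 2.42 - 0.45 = 1.97.
lambda_max + lambda_min = 2.42 + 0.45 = 2.87.
delta = 1.97/2.87 = 197/287.

197/287


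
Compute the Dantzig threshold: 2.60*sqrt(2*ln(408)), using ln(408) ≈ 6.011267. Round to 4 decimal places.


ln(408) ≈ 6.011267.
2*ln(n) ≈ 12.022534.
sqrt(2*ln(n)) ≈ sqrt(12.022534) ≈ 3.467353.
threshold ≈ 2.60*3.467353 = 9.0151178 ≈ 9.0151.

9.0151


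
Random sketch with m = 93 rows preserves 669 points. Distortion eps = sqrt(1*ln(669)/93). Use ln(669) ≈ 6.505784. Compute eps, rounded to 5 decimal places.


ln(669) ≈ 6.505784.
1*ln(N)/m ≈ 1*6.505784/93 ≈ 0.06995467.
eps = sqrt(0.06995467) ≈ 0.2644895 ≈ 0.26449.

0.26449


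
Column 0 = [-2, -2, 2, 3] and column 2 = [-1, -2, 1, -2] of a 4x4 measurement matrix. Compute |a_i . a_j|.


Inner product: -2*-1 + -2*-2 + 2*1 + 3*-2
Products: [2, 4, 2, -6]
Sum = 2.
|dot| = 2.

2


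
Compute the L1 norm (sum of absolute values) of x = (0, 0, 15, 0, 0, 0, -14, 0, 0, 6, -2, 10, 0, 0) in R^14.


Non-zero entries: [(2, 15), (6, -14), (9, 6), (10, -2), (11, 10)]
Absolute values: [15, 14, 6, 2, 10]
||x||_1 = sum = 47.

47


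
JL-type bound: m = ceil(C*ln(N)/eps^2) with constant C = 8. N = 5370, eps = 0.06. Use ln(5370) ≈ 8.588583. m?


ln(5370) ≈ 8.588583.
eps^2 = 0.06^2 = 0.0036.
C*ln(N)/eps^2 ≈ 8*8.588583/0.0036 ≈ 19085.74.
m = ceil(19085.74) = 19086.

19086


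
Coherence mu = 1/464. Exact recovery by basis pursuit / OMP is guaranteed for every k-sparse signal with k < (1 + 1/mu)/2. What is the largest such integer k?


1/mu = 464.
1 + 1/mu = 465.
(1 + 1/mu)/2 = 232.5 is not an integer, so k_max = floor(232.5) = 232.

232


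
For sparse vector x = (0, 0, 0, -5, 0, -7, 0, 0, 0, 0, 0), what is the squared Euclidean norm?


Non-zero entries: [(3, -5), (5, -7)]
Squares: [25, 49]
||x||_2^2 = sum = 74.

74


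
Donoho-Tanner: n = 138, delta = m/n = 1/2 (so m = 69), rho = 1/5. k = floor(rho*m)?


m = 1/2*138 = 69.
rho = 1/5.
rho*m = 1/5*69 = 13.8.
k = floor(13.8) = 13.

13


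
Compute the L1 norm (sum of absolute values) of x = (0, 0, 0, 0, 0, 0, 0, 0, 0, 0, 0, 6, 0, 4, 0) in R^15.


Non-zero entries: [(11, 6), (13, 4)]
Absolute values: [6, 4]
||x||_1 = sum = 10.

10


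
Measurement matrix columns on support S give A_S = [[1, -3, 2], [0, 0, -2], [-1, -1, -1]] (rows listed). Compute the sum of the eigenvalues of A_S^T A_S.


Sum of eigenvalues of A_S^T A_S = trace(A_S^T A_S) = sum of squared column norms of A_S.
A_S^T A_S diagonal: [2, 10, 9].
trace = 2 + 10 + 9 = 21.

21


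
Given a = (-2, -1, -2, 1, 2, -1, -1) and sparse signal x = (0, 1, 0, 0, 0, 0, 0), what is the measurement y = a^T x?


Non-zero terms: ['-1*1']
Products: [-1]
y = sum = -1.

-1


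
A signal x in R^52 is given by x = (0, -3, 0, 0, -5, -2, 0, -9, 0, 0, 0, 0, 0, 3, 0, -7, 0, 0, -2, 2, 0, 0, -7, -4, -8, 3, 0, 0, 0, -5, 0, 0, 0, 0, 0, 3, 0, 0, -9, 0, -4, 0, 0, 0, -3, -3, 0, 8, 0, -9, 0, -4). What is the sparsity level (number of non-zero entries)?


Non-zero positions: [1, 4, 5, 7, 13, 15, 18, 19, 22, 23, 24, 25, 29, 35, 38, 40, 44, 45, 47, 49, 51].
Sparsity = 21.

21


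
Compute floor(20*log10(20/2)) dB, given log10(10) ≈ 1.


||x||/||e|| = 20/2 = 10.
log10(10) ≈ 1.
20*log10(||x||/||e||) ≈ 20*1 = 20.
floor(20) = 20.

20


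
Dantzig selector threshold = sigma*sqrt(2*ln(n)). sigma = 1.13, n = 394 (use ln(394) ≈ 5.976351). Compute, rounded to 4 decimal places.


ln(394) ≈ 5.976351.
2*ln(n) ≈ 11.952702.
sqrt(2*ln(n)) ≈ sqrt(11.952702) ≈ 3.457268.
threshold ≈ 1.13*3.457268 = 3.90671284 ≈ 3.9067.

3.9067


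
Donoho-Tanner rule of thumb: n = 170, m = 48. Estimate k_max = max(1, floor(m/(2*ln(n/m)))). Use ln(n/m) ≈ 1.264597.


n/m = 170/48 = 85/24.
ln(n/m) ≈ 1.264597.
2*ln(n/m) ≈ 2.529194.
m/(2*ln(n/m)) ≈ 48/2.529194 ≈ 18.9784.
floor = 18.
k_max = max(1, 18) = 18.

18


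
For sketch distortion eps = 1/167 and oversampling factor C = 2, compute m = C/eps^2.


1/eps = 167.
(1/eps)^2 = 27889.
m = 2*27889 = 55778.

55778


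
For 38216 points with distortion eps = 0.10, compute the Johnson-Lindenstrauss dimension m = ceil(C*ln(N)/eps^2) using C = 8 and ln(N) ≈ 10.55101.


ln(38216) ≈ 10.55101.
eps^2 = 0.10^2 = 0.01.
C*ln(N)/eps^2 ≈ 8*10.55101/0.01 ≈ 8440.808.
m = ceil(8440.808) = 8441.

8441


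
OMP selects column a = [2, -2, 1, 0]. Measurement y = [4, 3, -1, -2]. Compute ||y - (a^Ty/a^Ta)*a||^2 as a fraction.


a^T a = 9.
a^T y = 1.
coeff = 1/9 = 1/9.
||r||^2 = 269/9.

269/9


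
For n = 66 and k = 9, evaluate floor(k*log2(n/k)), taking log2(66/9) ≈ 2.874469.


log2(n/k) = log2(66/9) ≈ 2.874469.
k*log2(n/k) ≈ 9*2.874469 = 25.870221.
floor(25.870221) = 25.

25


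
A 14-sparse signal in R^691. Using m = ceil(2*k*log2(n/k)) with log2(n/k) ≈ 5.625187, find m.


log2(n/k) = log2(691/14) ≈ 5.625187.
2*k*log2(n/k) ≈ 2*14*5.625187 = 157.505236.
m = ceil(157.505236) = 158.

158


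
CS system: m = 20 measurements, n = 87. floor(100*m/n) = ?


100*m/n = 100*20/87 ≈ 22.9885.
floor = 22.

22


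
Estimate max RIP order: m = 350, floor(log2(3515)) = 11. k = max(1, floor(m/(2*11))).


floor(log2(3515)) = 11.
2*11 = 22.
m/(2*floor(log2(n))) = 350/22 ≈ 15.9091.
floor = 15.
k = max(1, 15) = 15.

15


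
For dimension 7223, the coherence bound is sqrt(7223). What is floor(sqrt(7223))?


84^2 = 7056 <= 7223 < 7225 = 85^2, so 84 <= sqrt(7223) < 85.
floor(sqrt(7223)) = 84.

84


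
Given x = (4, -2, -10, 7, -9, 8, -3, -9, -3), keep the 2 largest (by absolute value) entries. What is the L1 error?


Sorted |x_i| descending: [10, 9, 9, 8, 7, 4, 3, 3, 2]
Keep top 2: [10, 9]
Tail entries: [9, 8, 7, 4, 3, 3, 2]
L1 error = sum of tail = 36.

36


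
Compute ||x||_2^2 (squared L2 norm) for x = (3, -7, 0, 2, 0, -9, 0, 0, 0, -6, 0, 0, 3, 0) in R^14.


Non-zero entries: [(0, 3), (1, -7), (3, 2), (5, -9), (9, -6), (12, 3)]
Squares: [9, 49, 4, 81, 36, 9]
||x||_2^2 = sum = 188.

188


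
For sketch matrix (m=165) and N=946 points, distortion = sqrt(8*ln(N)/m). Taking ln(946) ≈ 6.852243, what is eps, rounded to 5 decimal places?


ln(946) ≈ 6.852243.
8*ln(N)/m ≈ 8*6.852243/165 ≈ 0.33222996.
eps = sqrt(0.33222996) ≈ 0.5763939 ≈ 0.57639.

0.57639


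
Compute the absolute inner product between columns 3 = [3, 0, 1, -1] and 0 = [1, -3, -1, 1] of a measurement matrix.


Inner product: 3*1 + 0*-3 + 1*-1 + -1*1
Products: [3, 0, -1, -1]
Sum = 1.
|dot| = 1.

1


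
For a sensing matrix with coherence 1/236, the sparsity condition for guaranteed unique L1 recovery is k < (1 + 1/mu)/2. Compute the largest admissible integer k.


1/mu = 236.
1 + 1/mu = 237.
(1 + 1/mu)/2 = 118.5 is not an integer, so k_max = floor(118.5) = 118.

118


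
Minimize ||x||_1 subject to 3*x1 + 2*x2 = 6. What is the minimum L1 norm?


Axis intercepts:
  x1 = 2, x2 = 0: L1 = 2
  x1 = 0, x2 = 3: L1 = 3
x* = (2, 0)
||x*||_1 = 2.

2


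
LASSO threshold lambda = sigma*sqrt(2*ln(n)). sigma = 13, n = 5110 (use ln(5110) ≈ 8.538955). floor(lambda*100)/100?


ln(5110) ≈ 8.538955.
2*ln(n) ≈ 17.07791.
sqrt(2*ln(n)) ≈ sqrt(17.07791) ≈ 4.132543.
lambda ≈ 13*4.132543 = 53.723059.
floor(lambda*100)/100 = 53.72.

53.72


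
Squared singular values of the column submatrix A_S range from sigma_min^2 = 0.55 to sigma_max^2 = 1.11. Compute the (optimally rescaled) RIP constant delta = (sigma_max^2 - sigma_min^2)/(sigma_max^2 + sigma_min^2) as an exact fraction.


lambda_max - lambda_min = 1.11 - 0.55 = 0.56.
lambda_max + lambda_min = 1.11 + 0.55 = 1.66.
delta = 0.56/1.66 = 56/166 = 28/83.

28/83


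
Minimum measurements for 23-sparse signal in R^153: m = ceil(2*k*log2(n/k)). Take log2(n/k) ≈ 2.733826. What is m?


log2(n/k) = log2(153/23) ≈ 2.733826.
2*k*log2(n/k) ≈ 2*23*2.733826 = 125.755996.
m = ceil(125.755996) = 126.

126


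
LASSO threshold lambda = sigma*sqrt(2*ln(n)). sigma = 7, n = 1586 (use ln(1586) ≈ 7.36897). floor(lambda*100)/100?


ln(1586) ≈ 7.36897.
2*ln(n) ≈ 14.73794.
sqrt(2*ln(n)) ≈ sqrt(14.73794) ≈ 3.839002.
lambda ≈ 7*3.839002 = 26.873014.
floor(lambda*100)/100 = 26.87.

26.87


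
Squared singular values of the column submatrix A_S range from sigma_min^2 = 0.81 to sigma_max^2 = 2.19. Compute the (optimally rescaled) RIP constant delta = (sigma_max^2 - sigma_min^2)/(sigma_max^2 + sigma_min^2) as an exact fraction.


lambda_max - lambda_min = 2.19 - 0.81 = 1.38.
lambda_max + lambda_min = 2.19 + 0.81 = 3.00.
delta = 1.38/3.00 = 138/300 = 23/50.

23/50


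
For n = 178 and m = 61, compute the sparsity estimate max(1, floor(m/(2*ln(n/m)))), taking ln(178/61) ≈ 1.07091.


n/m = 178/61.
ln(n/m) ≈ 1.07091.
2*ln(n/m) ≈ 2.14182.
m/(2*ln(n/m)) ≈ 61/2.14182 ≈ 28.4805.
floor = 28.
k_max = max(1, 28) = 28.

28


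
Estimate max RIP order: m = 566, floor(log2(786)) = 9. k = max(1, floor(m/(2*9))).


floor(log2(786)) = 9.
2*9 = 18.
m/(2*floor(log2(n))) = 566/18 ≈ 31.4444.
floor = 31.
k = max(1, 31) = 31.

31


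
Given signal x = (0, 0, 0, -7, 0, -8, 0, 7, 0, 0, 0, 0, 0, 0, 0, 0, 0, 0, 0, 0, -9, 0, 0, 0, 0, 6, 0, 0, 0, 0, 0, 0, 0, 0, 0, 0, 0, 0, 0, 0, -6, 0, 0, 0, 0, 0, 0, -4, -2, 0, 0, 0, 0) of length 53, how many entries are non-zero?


Non-zero positions: [3, 5, 7, 20, 25, 40, 47, 48].
Sparsity = 8.

8


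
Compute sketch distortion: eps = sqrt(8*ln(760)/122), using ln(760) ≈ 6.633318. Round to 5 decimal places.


ln(760) ≈ 6.633318.
8*ln(N)/m ≈ 8*6.633318/122 ≈ 0.43497167.
eps = sqrt(0.43497167) ≈ 0.6595238 ≈ 0.65952.

0.65952


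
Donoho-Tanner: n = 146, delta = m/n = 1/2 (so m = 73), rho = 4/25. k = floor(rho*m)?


m = 1/2*146 = 73.
rho = 4/25.
rho*m = 4/25*73 = 11.68.
k = floor(11.68) = 11.

11


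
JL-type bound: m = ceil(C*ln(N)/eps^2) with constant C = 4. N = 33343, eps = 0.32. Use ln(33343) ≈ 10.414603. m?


ln(33343) ≈ 10.414603.
eps^2 = 0.32^2 = 0.1024.
C*ln(N)/eps^2 ≈ 4*10.414603/0.1024 ≈ 406.8204.
m = ceil(406.8204) = 407.

407


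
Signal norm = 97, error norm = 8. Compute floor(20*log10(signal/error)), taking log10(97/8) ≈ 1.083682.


||x||/||e|| = 97/8.
log10(97/8) ≈ 1.083682.
20*log10(||x||/||e||) ≈ 20*1.083682 = 21.67364.
floor(21.67364) = 21.

21


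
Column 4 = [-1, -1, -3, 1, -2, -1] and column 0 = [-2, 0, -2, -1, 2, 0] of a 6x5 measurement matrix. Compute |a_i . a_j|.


Inner product: -1*-2 + -1*0 + -3*-2 + 1*-1 + -2*2 + -1*0
Products: [2, 0, 6, -1, -4, 0]
Sum = 3.
|dot| = 3.

3


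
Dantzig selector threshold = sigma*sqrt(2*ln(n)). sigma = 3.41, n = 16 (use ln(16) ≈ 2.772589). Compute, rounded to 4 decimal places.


ln(16) ≈ 2.772589.
2*ln(n) ≈ 5.545178.
sqrt(2*ln(n)) ≈ sqrt(5.545178) ≈ 2.35482.
threshold ≈ 3.41*2.35482 = 8.0299362 ≈ 8.0299.

8.0299


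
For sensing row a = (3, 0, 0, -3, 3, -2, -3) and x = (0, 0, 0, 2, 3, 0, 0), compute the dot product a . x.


Non-zero terms: ['-3*2', '3*3']
Products: [-6, 9]
y = sum = 3.

3


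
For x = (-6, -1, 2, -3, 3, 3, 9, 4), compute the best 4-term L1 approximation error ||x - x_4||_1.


Sorted |x_i| descending: [9, 6, 4, 3, 3, 3, 2, 1]
Keep top 4: [9, 6, 4, 3]
Tail entries: [3, 3, 2, 1]
L1 error = sum of tail = 9.

9


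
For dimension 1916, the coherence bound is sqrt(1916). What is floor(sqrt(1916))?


43^2 = 1849 <= 1916 < 1936 = 44^2, so 43 <= sqrt(1916) < 44.
floor(sqrt(1916)) = 43.

43


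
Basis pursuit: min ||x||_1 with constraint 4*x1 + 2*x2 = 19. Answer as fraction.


Axis intercepts:
  x1 = 19/4, x2 = 0: L1 = 19/4
  x1 = 0, x2 = 19/2: L1 = 19/2
x* = (19/4, 0)
||x*||_1 = 19/4.

19/4


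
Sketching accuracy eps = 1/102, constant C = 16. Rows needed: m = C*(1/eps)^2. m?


1/eps = 102.
(1/eps)^2 = 10404.
m = 16*10404 = 166464.

166464


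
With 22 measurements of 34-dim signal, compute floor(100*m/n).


100*m/n = 100*22/34 ≈ 64.7059.
floor = 64.

64


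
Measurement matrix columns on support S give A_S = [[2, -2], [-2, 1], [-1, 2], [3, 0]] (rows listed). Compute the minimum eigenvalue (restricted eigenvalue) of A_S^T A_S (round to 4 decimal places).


A_S^T A_S = [[18, -8], [-8, 9]].
trace = 27.
det = 98.
disc = trace^2 - 4*det = 729 - 4*98 = 337.
sqrt(337) ≈ 18.357560.
lam_min = (27 - sqrt(337))/2 ≈ (27 - 18.357560)/2 = 4.32122 ≈ 4.3212.

4.3212


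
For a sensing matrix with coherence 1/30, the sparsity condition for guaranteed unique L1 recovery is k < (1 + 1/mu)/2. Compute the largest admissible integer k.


1/mu = 30.
1 + 1/mu = 31.
(1 + 1/mu)/2 = 15.5 is not an integer, so k_max = floor(15.5) = 15.

15


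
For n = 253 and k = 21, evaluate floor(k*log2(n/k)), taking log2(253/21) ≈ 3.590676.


log2(n/k) = log2(253/21) ≈ 3.590676.
k*log2(n/k) ≈ 21*3.590676 = 75.404196.
floor(75.404196) = 75.

75


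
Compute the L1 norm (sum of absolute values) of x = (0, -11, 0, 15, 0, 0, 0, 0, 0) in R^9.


Non-zero entries: [(1, -11), (3, 15)]
Absolute values: [11, 15]
||x||_1 = sum = 26.

26


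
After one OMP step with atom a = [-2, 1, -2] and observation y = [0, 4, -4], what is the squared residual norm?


a^T a = 9.
a^T y = 12.
coeff = 12/9 = 4/3.
||r||^2 = 16.

16


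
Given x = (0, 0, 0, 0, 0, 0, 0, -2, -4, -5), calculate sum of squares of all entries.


Non-zero entries: [(7, -2), (8, -4), (9, -5)]
Squares: [4, 16, 25]
||x||_2^2 = sum = 45.

45


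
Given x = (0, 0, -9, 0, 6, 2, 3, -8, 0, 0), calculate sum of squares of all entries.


Non-zero entries: [(2, -9), (4, 6), (5, 2), (6, 3), (7, -8)]
Squares: [81, 36, 4, 9, 64]
||x||_2^2 = sum = 194.

194


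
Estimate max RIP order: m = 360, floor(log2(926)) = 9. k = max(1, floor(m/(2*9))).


floor(log2(926)) = 9.
2*9 = 18.
m/(2*floor(log2(n))) = 360/18 ≈ 20.0.
floor = 20.
k = max(1, 20) = 20.

20


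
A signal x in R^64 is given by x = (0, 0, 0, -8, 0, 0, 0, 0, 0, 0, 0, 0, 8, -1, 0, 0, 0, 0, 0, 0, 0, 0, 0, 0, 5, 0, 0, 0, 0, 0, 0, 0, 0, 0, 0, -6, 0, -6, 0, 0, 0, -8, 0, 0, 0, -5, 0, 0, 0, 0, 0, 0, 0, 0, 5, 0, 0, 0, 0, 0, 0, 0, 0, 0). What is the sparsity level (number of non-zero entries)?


Non-zero positions: [3, 12, 13, 24, 35, 37, 41, 45, 54].
Sparsity = 9.

9


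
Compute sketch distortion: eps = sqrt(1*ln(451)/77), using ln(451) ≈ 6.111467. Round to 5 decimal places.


ln(451) ≈ 6.111467.
1*ln(N)/m ≈ 1*6.111467/77 ≈ 0.0793697.
eps = sqrt(0.0793697) ≈ 0.2817263 ≈ 0.28173.

0.28173


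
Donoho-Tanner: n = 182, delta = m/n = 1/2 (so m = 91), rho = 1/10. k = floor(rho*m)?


m = 1/2*182 = 91.
rho = 1/10.
rho*m = 1/10*91 = 9.1.
k = floor(9.1) = 9.

9


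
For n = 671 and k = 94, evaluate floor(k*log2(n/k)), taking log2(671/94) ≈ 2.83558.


log2(n/k) = log2(671/94) ≈ 2.83558.
k*log2(n/k) ≈ 94*2.83558 = 266.54452.
floor(266.54452) = 266.

266


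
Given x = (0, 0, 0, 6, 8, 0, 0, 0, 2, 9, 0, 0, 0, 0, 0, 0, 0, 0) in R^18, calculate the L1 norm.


Non-zero entries: [(3, 6), (4, 8), (8, 2), (9, 9)]
Absolute values: [6, 8, 2, 9]
||x||_1 = sum = 25.

25


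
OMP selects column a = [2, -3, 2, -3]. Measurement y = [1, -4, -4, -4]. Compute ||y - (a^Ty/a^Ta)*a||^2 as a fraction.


a^T a = 26.
a^T y = 18.
coeff = 18/26 = 9/13.
||r||^2 = 475/13.

475/13


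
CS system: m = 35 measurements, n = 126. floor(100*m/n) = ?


100*m/n = 100*35/126 ≈ 27.7778.
floor = 27.

27


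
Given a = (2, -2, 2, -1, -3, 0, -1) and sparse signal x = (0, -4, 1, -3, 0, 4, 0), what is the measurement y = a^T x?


Non-zero terms: ['-2*-4', '2*1', '-1*-3', '0*4']
Products: [8, 2, 3, 0]
y = sum = 13.

13


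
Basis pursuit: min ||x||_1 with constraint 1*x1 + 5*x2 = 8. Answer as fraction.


Axis intercepts:
  x1 = 8, x2 = 0: L1 = 8
  x1 = 0, x2 = 8/5: L1 = 8/5
x* = (0, 8/5)
||x*||_1 = 8/5.

8/5


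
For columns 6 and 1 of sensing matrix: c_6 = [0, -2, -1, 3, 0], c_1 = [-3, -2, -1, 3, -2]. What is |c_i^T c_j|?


Inner product: 0*-3 + -2*-2 + -1*-1 + 3*3 + 0*-2
Products: [0, 4, 1, 9, 0]
Sum = 14.
|dot| = 14.

14


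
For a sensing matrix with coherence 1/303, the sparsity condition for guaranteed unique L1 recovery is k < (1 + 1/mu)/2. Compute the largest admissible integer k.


1/mu = 303.
1 + 1/mu = 304.
(1 + 1/mu)/2 = 152 is an integer and the inequality is strict, so k_max = 152 - 1 = 151.

151


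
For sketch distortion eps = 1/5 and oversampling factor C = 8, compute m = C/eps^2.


1/eps = 5.
(1/eps)^2 = 25.
m = 8*25 = 200.

200


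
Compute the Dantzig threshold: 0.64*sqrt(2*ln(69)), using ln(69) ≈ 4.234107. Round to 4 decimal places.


ln(69) ≈ 4.234107.
2*ln(n) ≈ 8.468214.
sqrt(2*ln(n)) ≈ sqrt(8.468214) ≈ 2.91002.
threshold ≈ 0.64*2.91002 = 1.8624128 ≈ 1.8624.

1.8624


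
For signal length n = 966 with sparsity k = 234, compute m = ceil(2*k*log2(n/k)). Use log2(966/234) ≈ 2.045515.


log2(n/k) = log2(966/234) ≈ 2.045515.
2*k*log2(n/k) ≈ 2*234*2.045515 = 957.30102.
m = ceil(957.30102) = 958.

958


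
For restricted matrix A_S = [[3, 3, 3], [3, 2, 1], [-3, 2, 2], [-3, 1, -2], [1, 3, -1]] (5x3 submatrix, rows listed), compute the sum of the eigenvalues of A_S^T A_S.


Sum of eigenvalues of A_S^T A_S = trace(A_S^T A_S) = sum of squared column norms of A_S.
A_S^T A_S diagonal: [37, 27, 19].
trace = 37 + 27 + 19 = 83.

83


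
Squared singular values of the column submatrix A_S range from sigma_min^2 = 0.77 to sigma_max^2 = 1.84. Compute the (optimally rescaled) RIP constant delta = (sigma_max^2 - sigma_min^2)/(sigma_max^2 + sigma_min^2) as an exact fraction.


lambda_max - lambda_min = 1.84 - 0.77 = 1.07.
lambda_max + lambda_min = 1.84 + 0.77 = 2.61.
delta = 1.07/2.61 = 107/261.

107/261


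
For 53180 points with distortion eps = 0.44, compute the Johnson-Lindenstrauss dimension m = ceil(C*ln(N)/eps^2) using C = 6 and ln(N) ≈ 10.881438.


ln(53180) ≈ 10.881438.
eps^2 = 0.44^2 = 0.1936.
C*ln(N)/eps^2 ≈ 6*10.881438/0.1936 ≈ 337.2346.
m = ceil(337.2346) = 338.

338


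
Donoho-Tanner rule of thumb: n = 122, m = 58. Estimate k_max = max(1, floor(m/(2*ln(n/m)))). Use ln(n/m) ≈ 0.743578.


n/m = 122/58 = 61/29.
ln(n/m) ≈ 0.743578.
2*ln(n/m) ≈ 1.487156.
m/(2*ln(n/m)) ≈ 58/1.487156 ≈ 39.0006.
floor = 39.
k_max = max(1, 39) = 39.

39


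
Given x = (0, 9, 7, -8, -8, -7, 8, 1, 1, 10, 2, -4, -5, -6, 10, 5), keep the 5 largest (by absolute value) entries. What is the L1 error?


Sorted |x_i| descending: [10, 10, 9, 8, 8, 8, 7, 7, 6, 5, 5, 4, 2, 1, 1, 0]
Keep top 5: [10, 10, 9, 8, 8]
Tail entries: [8, 7, 7, 6, 5, 5, 4, 2, 1, 1, 0]
L1 error = sum of tail = 46.

46


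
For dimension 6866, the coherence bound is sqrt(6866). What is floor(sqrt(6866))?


82^2 = 6724 <= 6866 < 6889 = 83^2, so 82 <= sqrt(6866) < 83.
floor(sqrt(6866)) = 82.

82


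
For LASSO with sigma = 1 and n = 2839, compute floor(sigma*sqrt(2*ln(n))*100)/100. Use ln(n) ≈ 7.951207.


ln(2839) ≈ 7.951207.
2*ln(n) ≈ 15.902414.
sqrt(2*ln(n)) ≈ sqrt(15.902414) ≈ 3.987783.
lambda ≈ 1*3.987783 = 3.987783.
floor(lambda*100)/100 = 3.98.

3.98


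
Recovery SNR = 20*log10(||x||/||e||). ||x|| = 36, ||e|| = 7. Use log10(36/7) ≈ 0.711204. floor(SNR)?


||x||/||e|| = 36/7.
log10(36/7) ≈ 0.711204.
20*log10(||x||/||e||) ≈ 20*0.711204 = 14.22408.
floor(14.22408) = 14.

14


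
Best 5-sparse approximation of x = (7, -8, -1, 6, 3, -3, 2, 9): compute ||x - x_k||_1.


Sorted |x_i| descending: [9, 8, 7, 6, 3, 3, 2, 1]
Keep top 5: [9, 8, 7, 6, 3]
Tail entries: [3, 2, 1]
L1 error = sum of tail = 6.

6


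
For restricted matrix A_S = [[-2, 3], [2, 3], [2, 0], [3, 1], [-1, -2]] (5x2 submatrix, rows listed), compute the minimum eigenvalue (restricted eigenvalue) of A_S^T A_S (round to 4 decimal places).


A_S^T A_S = [[22, 5], [5, 23]].
trace = 45.
det = 481.
disc = trace^2 - 4*det = 2025 - 4*481 = 101.
sqrt(101) ≈ 10.049876.
lam_min = (45 - sqrt(101))/2 ≈ (45 - 10.049876)/2 = 17.475062 ≈ 17.4751.

17.4751


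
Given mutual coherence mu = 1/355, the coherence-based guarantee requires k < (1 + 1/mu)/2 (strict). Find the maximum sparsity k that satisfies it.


1/mu = 355.
1 + 1/mu = 356.
(1 + 1/mu)/2 = 178 is an integer and the inequality is strict, so k_max = 178 - 1 = 177.

177


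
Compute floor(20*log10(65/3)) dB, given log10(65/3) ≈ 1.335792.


||x||/||e|| = 65/3.
log10(65/3) ≈ 1.335792.
20*log10(||x||/||e||) ≈ 20*1.335792 = 26.71584.
floor(26.71584) = 26.

26


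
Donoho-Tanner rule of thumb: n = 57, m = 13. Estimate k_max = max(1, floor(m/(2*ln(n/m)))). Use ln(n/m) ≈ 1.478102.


n/m = 57/13.
ln(n/m) ≈ 1.478102.
2*ln(n/m) ≈ 2.956204.
m/(2*ln(n/m)) ≈ 13/2.956204 ≈ 4.3975.
floor = 4.
k_max = max(1, 4) = 4.

4


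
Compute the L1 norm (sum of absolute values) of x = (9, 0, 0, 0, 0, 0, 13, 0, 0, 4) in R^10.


Non-zero entries: [(0, 9), (6, 13), (9, 4)]
Absolute values: [9, 13, 4]
||x||_1 = sum = 26.

26


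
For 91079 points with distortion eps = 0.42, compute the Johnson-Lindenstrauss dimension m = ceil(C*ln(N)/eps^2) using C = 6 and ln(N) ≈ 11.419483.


ln(91079) ≈ 11.419483.
eps^2 = 0.42^2 = 0.1764.
C*ln(N)/eps^2 ≈ 6*11.419483/0.1764 ≈ 388.4178.
m = ceil(388.4178) = 389.

389


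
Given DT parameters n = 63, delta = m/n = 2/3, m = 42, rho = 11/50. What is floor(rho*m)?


m = 2/3*63 = 42.
rho = 11/50.
rho*m = 11/50*42 = 9.24.
k = floor(9.24) = 9.

9


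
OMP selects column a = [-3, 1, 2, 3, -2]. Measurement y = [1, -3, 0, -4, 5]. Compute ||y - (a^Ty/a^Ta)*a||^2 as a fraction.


a^T a = 27.
a^T y = -28.
coeff = -28/27 = -28/27.
||r||^2 = 593/27.

593/27


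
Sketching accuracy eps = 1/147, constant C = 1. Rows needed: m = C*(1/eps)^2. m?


1/eps = 147.
(1/eps)^2 = 21609.
m = 1*21609 = 21609.

21609


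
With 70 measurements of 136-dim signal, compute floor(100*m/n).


100*m/n = 100*70/136 ≈ 51.4706.
floor = 51.

51


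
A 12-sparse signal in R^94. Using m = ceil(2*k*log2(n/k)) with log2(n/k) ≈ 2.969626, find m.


log2(n/k) = log2(94/12) ≈ 2.969626.
2*k*log2(n/k) ≈ 2*12*2.969626 = 71.271024.
m = ceil(71.271024) = 72.

72


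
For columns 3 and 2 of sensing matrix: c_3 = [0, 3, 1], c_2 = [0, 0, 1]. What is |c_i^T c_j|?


Inner product: 0*0 + 3*0 + 1*1
Products: [0, 0, 1]
Sum = 1.
|dot| = 1.

1


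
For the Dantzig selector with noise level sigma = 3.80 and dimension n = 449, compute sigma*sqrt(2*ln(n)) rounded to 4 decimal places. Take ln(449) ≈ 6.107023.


ln(449) ≈ 6.107023.
2*ln(n) ≈ 12.214046.
sqrt(2*ln(n)) ≈ sqrt(12.214046) ≈ 3.49486.
threshold ≈ 3.80*3.49486 = 13.280468 ≈ 13.2805.

13.2805


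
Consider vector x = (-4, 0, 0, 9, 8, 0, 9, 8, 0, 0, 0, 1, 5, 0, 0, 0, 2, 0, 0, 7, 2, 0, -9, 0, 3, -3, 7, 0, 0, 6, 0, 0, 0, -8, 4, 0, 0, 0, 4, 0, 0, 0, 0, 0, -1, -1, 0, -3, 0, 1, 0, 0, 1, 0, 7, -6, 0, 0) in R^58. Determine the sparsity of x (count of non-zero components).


Non-zero positions: [0, 3, 4, 6, 7, 11, 12, 16, 19, 20, 22, 24, 25, 26, 29, 33, 34, 38, 44, 45, 47, 49, 52, 54, 55].
Sparsity = 25.

25


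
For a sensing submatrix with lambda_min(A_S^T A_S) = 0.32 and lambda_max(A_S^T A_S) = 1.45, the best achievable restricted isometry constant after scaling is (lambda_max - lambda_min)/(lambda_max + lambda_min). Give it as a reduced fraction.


lambda_max - lambda_min = 1.45 - 0.32 = 1.13.
lambda_max + lambda_min = 1.45 + 0.32 = 1.77.
delta = 1.13/1.77 = 113/177.

113/177


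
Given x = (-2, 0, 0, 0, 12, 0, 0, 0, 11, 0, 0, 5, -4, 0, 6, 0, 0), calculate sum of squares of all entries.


Non-zero entries: [(0, -2), (4, 12), (8, 11), (11, 5), (12, -4), (14, 6)]
Squares: [4, 144, 121, 25, 16, 36]
||x||_2^2 = sum = 346.

346


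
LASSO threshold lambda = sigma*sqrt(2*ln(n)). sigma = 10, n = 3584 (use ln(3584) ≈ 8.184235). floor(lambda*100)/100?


ln(3584) ≈ 8.184235.
2*ln(n) ≈ 16.36847.
sqrt(2*ln(n)) ≈ sqrt(16.36847) ≈ 4.045797.
lambda ≈ 10*4.045797 = 40.45797.
floor(lambda*100)/100 = 40.45.

40.45


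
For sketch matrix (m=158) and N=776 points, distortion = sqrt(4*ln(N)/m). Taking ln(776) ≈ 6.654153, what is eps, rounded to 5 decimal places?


ln(776) ≈ 6.654153.
4*ln(N)/m ≈ 4*6.654153/158 ≈ 0.16845957.
eps = sqrt(0.16845957) ≈ 0.4104383 ≈ 0.41044.

0.41044


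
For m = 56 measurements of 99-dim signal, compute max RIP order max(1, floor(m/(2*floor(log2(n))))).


floor(log2(99)) = 6.
2*6 = 12.
m/(2*floor(log2(n))) = 56/12 ≈ 4.6667.
floor = 4.
k = max(1, 4) = 4.

4


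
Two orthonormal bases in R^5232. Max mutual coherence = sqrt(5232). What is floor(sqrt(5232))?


72^2 = 5184 <= 5232 < 5329 = 73^2, so 72 <= sqrt(5232) < 73.
floor(sqrt(5232)) = 72.

72


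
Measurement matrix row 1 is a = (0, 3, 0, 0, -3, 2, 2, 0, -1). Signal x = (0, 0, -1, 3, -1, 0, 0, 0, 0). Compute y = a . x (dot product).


Non-zero terms: ['0*-1', '0*3', '-3*-1']
Products: [0, 0, 3]
y = sum = 3.

3


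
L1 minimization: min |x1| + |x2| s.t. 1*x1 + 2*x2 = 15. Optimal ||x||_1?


Axis intercepts:
  x1 = 15, x2 = 0: L1 = 15
  x1 = 0, x2 = 15/2: L1 = 15/2
x* = (0, 15/2)
||x*||_1 = 15/2.

15/2


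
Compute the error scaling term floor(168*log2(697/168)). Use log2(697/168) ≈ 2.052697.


log2(n/k) = log2(697/168) ≈ 2.052697.
k*log2(n/k) ≈ 168*2.052697 = 344.853096.
floor(344.853096) = 344.

344


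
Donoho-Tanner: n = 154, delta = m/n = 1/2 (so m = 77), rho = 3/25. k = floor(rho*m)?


m = 1/2*154 = 77.
rho = 3/25.
rho*m = 3/25*77 = 9.24.
k = floor(9.24) = 9.

9


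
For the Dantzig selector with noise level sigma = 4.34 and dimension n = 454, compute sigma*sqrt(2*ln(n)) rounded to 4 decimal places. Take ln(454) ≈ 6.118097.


ln(454) ≈ 6.118097.
2*ln(n) ≈ 12.236194.
sqrt(2*ln(n)) ≈ sqrt(12.236194) ≈ 3.498027.
threshold ≈ 4.34*3.498027 = 15.18143718 ≈ 15.1814.

15.1814


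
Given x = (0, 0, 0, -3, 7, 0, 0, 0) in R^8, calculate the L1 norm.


Non-zero entries: [(3, -3), (4, 7)]
Absolute values: [3, 7]
||x||_1 = sum = 10.

10


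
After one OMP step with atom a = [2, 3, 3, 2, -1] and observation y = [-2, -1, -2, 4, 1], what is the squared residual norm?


a^T a = 27.
a^T y = -6.
coeff = -6/27 = -2/9.
||r||^2 = 74/3.

74/3


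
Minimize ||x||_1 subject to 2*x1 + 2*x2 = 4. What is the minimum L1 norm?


Axis intercepts:
  x1 = 2, x2 = 0: L1 = 2
  x1 = 0, x2 = 2: L1 = 2
x* = (2, 0)
||x*||_1 = 2.

2


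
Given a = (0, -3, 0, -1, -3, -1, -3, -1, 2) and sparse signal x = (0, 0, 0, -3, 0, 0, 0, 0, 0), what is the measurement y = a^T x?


Non-zero terms: ['-1*-3']
Products: [3]
y = sum = 3.

3


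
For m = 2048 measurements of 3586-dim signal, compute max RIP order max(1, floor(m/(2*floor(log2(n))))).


floor(log2(3586)) = 11.
2*11 = 22.
m/(2*floor(log2(n))) = 2048/22 ≈ 93.0909.
floor = 93.
k = max(1, 93) = 93.

93


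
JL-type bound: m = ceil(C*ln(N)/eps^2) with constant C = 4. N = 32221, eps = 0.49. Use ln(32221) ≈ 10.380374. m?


ln(32221) ≈ 10.380374.
eps^2 = 0.49^2 = 0.2401.
C*ln(N)/eps^2 ≈ 4*10.380374/0.2401 ≈ 172.9342.
m = ceil(172.9342) = 173.

173


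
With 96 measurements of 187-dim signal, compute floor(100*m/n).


100*m/n = 100*96/187 ≈ 51.3369.
floor = 51.

51


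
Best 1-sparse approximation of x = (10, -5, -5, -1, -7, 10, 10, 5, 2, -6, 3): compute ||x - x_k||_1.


Sorted |x_i| descending: [10, 10, 10, 7, 6, 5, 5, 5, 3, 2, 1]
Keep top 1: [10]
Tail entries: [10, 10, 7, 6, 5, 5, 5, 3, 2, 1]
L1 error = sum of tail = 54.

54


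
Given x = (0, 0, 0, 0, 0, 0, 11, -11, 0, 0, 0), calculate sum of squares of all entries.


Non-zero entries: [(6, 11), (7, -11)]
Squares: [121, 121]
||x||_2^2 = sum = 242.

242


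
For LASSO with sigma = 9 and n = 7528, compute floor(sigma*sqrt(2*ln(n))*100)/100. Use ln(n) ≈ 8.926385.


ln(7528) ≈ 8.926385.
2*ln(n) ≈ 17.85277.
sqrt(2*ln(n)) ≈ sqrt(17.85277) ≈ 4.225254.
lambda ≈ 9*4.225254 = 38.027286.
floor(lambda*100)/100 = 38.02.

38.02


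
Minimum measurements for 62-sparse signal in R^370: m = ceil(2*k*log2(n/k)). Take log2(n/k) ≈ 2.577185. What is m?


log2(n/k) = log2(370/62) ≈ 2.577185.
2*k*log2(n/k) ≈ 2*62*2.577185 = 319.57094.
m = ceil(319.57094) = 320.

320


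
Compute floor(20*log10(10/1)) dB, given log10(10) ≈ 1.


||x||/||e|| = 10/1 = 10.
log10(10) ≈ 1.
20*log10(||x||/||e||) ≈ 20*1 = 20.
floor(20) = 20.

20


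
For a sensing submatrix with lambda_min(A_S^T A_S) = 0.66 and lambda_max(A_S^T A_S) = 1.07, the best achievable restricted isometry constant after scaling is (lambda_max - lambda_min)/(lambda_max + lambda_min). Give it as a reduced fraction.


lambda_max - lambda_min = 1.07 - 0.66 = 0.41.
lambda_max + lambda_min = 1.07 + 0.66 = 1.73.
delta = 0.41/1.73 = 41/173.

41/173


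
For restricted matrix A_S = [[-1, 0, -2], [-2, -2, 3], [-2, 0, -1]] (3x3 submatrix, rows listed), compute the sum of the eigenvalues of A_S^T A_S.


Sum of eigenvalues of A_S^T A_S = trace(A_S^T A_S) = sum of squared column norms of A_S.
A_S^T A_S diagonal: [9, 4, 14].
trace = 9 + 4 + 14 = 27.

27


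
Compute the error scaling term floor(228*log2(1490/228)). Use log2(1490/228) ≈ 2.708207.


log2(n/k) = log2(1490/228) ≈ 2.708207.
k*log2(n/k) ≈ 228*2.708207 = 617.471196.
floor(617.471196) = 617.

617


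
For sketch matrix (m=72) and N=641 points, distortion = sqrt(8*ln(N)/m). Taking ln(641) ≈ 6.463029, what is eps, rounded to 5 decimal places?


ln(641) ≈ 6.463029.
8*ln(N)/m ≈ 8*6.463029/72 ≈ 0.71811433.
eps = sqrt(0.71811433) ≈ 0.8474163 ≈ 0.84742.

0.84742


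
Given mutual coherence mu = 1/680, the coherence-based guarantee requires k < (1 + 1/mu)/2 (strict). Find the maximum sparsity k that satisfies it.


1/mu = 680.
1 + 1/mu = 681.
(1 + 1/mu)/2 = 340.5 is not an integer, so k_max = floor(340.5) = 340.

340


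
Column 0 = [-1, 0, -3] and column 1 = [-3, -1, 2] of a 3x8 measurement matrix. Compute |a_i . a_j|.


Inner product: -1*-3 + 0*-1 + -3*2
Products: [3, 0, -6]
Sum = -3.
|dot| = 3.

3


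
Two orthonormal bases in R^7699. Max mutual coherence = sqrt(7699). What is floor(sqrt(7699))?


87^2 = 7569 <= 7699 < 7744 = 88^2, so 87 <= sqrt(7699) < 88.
floor(sqrt(7699)) = 87.

87


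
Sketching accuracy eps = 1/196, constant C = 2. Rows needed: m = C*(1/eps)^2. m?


1/eps = 196.
(1/eps)^2 = 38416.
m = 2*38416 = 76832.

76832


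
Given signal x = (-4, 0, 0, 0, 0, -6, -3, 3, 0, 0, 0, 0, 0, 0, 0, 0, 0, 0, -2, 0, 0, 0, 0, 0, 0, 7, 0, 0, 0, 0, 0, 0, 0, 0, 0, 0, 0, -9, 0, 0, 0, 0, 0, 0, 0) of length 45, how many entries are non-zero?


Non-zero positions: [0, 5, 6, 7, 18, 25, 37].
Sparsity = 7.

7


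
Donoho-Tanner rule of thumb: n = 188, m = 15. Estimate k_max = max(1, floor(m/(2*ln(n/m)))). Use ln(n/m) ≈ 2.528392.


n/m = 188/15.
ln(n/m) ≈ 2.528392.
2*ln(n/m) ≈ 5.056784.
m/(2*ln(n/m)) ≈ 15/5.056784 ≈ 2.9663.
floor = 2.
k_max = max(1, 2) = 2.

2


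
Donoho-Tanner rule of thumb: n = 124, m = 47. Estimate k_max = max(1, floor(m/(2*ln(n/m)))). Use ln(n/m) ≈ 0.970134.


n/m = 124/47.
ln(n/m) ≈ 0.970134.
2*ln(n/m) ≈ 1.940268.
m/(2*ln(n/m)) ≈ 47/1.940268 ≈ 24.2235.
floor = 24.
k_max = max(1, 24) = 24.

24


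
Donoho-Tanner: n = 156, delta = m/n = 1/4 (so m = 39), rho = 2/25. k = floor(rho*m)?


m = 1/4*156 = 39.
rho = 2/25.
rho*m = 2/25*39 = 3.12.
k = floor(3.12) = 3.

3


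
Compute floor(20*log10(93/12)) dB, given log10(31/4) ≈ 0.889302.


||x||/||e|| = 93/12 = 31/4.
log10(31/4) ≈ 0.889302.
20*log10(||x||/||e||) ≈ 20*0.889302 = 17.78604.
floor(17.78604) = 17.

17


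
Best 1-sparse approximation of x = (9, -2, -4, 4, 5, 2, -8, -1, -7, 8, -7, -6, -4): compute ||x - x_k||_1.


Sorted |x_i| descending: [9, 8, 8, 7, 7, 6, 5, 4, 4, 4, 2, 2, 1]
Keep top 1: [9]
Tail entries: [8, 8, 7, 7, 6, 5, 4, 4, 4, 2, 2, 1]
L1 error = sum of tail = 58.

58


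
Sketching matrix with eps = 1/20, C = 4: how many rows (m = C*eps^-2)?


1/eps = 20.
(1/eps)^2 = 400.
m = 4*400 = 1600.

1600


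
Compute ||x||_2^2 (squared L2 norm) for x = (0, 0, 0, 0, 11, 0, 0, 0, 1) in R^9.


Non-zero entries: [(4, 11), (8, 1)]
Squares: [121, 1]
||x||_2^2 = sum = 122.

122


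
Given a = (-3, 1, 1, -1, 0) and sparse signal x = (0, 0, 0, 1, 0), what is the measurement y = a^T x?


Non-zero terms: ['-1*1']
Products: [-1]
y = sum = -1.

-1


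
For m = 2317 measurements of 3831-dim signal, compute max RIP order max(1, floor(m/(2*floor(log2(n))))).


floor(log2(3831)) = 11.
2*11 = 22.
m/(2*floor(log2(n))) = 2317/22 ≈ 105.3182.
floor = 105.
k = max(1, 105) = 105.

105


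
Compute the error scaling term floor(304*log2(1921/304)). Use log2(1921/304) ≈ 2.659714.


log2(n/k) = log2(1921/304) ≈ 2.659714.
k*log2(n/k) ≈ 304*2.659714 = 808.553056.
floor(808.553056) = 808.

808


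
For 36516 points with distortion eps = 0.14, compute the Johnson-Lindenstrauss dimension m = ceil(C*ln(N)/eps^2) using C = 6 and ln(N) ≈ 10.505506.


ln(36516) ≈ 10.505506.
eps^2 = 0.14^2 = 0.0196.
C*ln(N)/eps^2 ≈ 6*10.505506/0.0196 ≈ 3215.9712.
m = ceil(3215.9712) = 3216.

3216


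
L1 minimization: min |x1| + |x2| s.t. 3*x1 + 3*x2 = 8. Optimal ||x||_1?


Axis intercepts:
  x1 = 8/3, x2 = 0: L1 = 8/3
  x1 = 0, x2 = 8/3: L1 = 8/3
x* = (8/3, 0)
||x*||_1 = 8/3.

8/3


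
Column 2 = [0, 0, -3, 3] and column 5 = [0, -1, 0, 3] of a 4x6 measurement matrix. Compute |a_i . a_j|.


Inner product: 0*0 + 0*-1 + -3*0 + 3*3
Products: [0, 0, 0, 9]
Sum = 9.
|dot| = 9.

9


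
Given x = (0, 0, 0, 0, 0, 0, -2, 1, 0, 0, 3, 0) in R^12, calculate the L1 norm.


Non-zero entries: [(6, -2), (7, 1), (10, 3)]
Absolute values: [2, 1, 3]
||x||_1 = sum = 6.

6


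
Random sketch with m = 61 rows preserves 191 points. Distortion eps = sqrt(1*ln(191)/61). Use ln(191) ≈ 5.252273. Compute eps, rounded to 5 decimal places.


ln(191) ≈ 5.252273.
1*ln(N)/m ≈ 1*5.252273/61 ≈ 0.08610284.
eps = sqrt(0.08610284) ≈ 0.2934329 ≈ 0.29343.

0.29343


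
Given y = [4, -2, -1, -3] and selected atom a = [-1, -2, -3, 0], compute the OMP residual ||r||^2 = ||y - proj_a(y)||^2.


a^T a = 14.
a^T y = 3.
coeff = 3/14 = 3/14.
||r||^2 = 411/14.

411/14


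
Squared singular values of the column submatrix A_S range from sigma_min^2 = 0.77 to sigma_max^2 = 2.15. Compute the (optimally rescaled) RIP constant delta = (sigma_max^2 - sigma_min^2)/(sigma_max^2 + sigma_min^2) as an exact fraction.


lambda_max - lambda_min = 2.15 - 0.77 = 1.38.
lambda_max + lambda_min = 2.15 + 0.77 = 2.92.
delta = 1.38/2.92 = 138/292 = 69/146.

69/146


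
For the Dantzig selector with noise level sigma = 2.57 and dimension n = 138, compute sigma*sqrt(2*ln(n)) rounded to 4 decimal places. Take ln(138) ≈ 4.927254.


ln(138) ≈ 4.927254.
2*ln(n) ≈ 9.854508.
sqrt(2*ln(n)) ≈ sqrt(9.854508) ≈ 3.139189.
threshold ≈ 2.57*3.139189 = 8.06771573 ≈ 8.0677.

8.0677


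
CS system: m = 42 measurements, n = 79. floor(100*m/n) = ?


100*m/n = 100*42/79 ≈ 53.1646.
floor = 53.

53


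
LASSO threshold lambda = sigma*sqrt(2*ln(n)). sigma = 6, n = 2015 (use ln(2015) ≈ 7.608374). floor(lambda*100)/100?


ln(2015) ≈ 7.608374.
2*ln(n) ≈ 15.216748.
sqrt(2*ln(n)) ≈ sqrt(15.216748) ≈ 3.900865.
lambda ≈ 6*3.900865 = 23.40519.
floor(lambda*100)/100 = 23.40.

23.40


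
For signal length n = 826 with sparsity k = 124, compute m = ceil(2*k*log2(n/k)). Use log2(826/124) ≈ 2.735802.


log2(n/k) = log2(826/124) ≈ 2.735802.
2*k*log2(n/k) ≈ 2*124*2.735802 = 678.478896.
m = ceil(678.478896) = 679.

679


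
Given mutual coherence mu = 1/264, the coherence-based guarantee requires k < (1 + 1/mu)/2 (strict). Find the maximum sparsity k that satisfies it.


1/mu = 264.
1 + 1/mu = 265.
(1 + 1/mu)/2 = 132.5 is not an integer, so k_max = floor(132.5) = 132.

132
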